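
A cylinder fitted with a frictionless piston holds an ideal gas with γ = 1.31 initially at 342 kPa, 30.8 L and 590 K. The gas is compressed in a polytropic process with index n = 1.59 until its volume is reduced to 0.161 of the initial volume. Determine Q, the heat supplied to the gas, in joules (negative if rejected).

n = P₁V₁/(RT₁) = 342×30.8/(8.314×590) = 2.15 mol.
Polytropic n=1.59: T₂ = T₁(V₁/V₂)^(n−1) = 590×(6.21)^0.59 = 1730 K; P₂ = P₁(V₁/V₂)^n = 6240 kPa.
W = (P₁V₁−P₂V₂)/(n−1) = (342×30.8−6240×4.96)/0.59 = -34600 J.
ΔU = nCvΔT = 2.15×26.8×(1730−590) = 65800 J.
Q = ΔU + W = 31200 J.

31200 J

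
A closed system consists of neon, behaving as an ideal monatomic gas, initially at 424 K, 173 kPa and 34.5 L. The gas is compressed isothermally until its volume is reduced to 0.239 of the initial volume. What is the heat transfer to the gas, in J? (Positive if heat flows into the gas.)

n = P₁V₁/(RT₁) = 173×34.5/(8.314×424) = 1.69 mol.
Isothermal: T stays 424 K; PV = const ⇒ V₂ = 8.25 L, P₂ = 724 kPa.
ΔU = 0 (ideal gas, T constant).
W = nRT ln(V₂/V₁) = 1.69×8.314×424×ln(0.239) = -8540 J.
Q = ΔU + W = -8540 J.

-8540 J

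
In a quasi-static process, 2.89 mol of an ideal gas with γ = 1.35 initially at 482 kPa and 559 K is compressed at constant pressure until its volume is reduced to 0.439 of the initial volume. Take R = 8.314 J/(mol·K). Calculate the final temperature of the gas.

245 K

V₁ = nRT₁/P₁ = 2.89×8.314×559/482 = 27.9 L.
Isobaric: P stays 482 kPa; V/T = const ⇒ T₂ = 245 K, V₂ = 12.2 L.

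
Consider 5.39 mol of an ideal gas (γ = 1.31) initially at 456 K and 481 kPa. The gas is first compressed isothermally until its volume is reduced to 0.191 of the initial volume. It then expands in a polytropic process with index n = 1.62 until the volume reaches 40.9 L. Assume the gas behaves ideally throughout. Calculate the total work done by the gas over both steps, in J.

V₁ = nRT₁/P₁ = 5.39×8.314×456/481 = 42.5 L.
Step 1 — Isothermal: T stays 456 K; PV = const ⇒ V₂ = 8.11 L, P₂ = 2520 kPa.
ΔU = 0 (ideal gas, T constant).
W = nRT ln(V₂/V₁) = 5.39×8.314×456×ln(0.191) = -33800 J.
Q = ΔU + W = -33800 J.
State after step 1: P = 2520 kPa, V = 8.11 L, T = 456 K.
Step 2 — Polytropic n=1.62: T₂ = T₁(V₁/V₂)^(n−1) = 456×(0.198)^0.62 = 167 K; P₂ = P₁(V₁/V₂)^n = 183 kPa.
W = (P₁V₁−P₂V₂)/(n−1) = (2520×8.11−183×40.9)/0.62 = 20900 J.
ΔU = nCvΔT = 5.39×26.8×(167−456) = -41700 J.
Q = ΔU + W = -20900 J.
Net over both steps: W = -13000 J, Q = -54700 J, ΔU = -41700 J.

-13000 J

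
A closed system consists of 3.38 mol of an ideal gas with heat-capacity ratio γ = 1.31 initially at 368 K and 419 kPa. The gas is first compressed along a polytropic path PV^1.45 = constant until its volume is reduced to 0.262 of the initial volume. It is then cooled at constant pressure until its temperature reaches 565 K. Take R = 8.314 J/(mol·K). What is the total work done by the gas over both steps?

-22000 J

V₁ = nRT₁/P₁ = 3.38×8.314×368/419 = 24.7 L.
Step 1 — Polytropic n=1.45: T₂ = T₁(V₁/V₂)^(n−1) = 368×(3.82)^0.45 = 672 K; P₂ = P₁(V₁/V₂)^n = 2920 kPa.
W = (P₁V₁−P₂V₂)/(n−1) = (419×24.7−2920×6.47)/0.45 = -19000 J.
ΔU = nCvΔT = 3.38×26.8×(672−368) = 27600 J.
Q = ΔU + W = 8580 J.
State after step 1: P = 2920 kPa, V = 6.47 L, T = 672 K.
Step 2 — Isobaric: P stays 2920 kPa; V/T = const ⇒ T₂ = 565 K, V₂ = 5.43 L.
W = PΔV = 2920×(5.43−6.47) kPa·L = -3020 J.
ΔU = nCvΔT = 3.38×26.8×(565−672) = -9730 J.
Q = ΔU + W = nCpΔT = -12800 J.
Net over both steps: W = -22000 J, Q = -4170 J, ΔU = 17900 J.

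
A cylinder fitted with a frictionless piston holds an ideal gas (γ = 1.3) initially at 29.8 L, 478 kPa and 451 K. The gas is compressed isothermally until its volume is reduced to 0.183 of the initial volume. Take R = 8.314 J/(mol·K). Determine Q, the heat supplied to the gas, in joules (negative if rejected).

-24200 J

n = P₁V₁/(RT₁) = 478×29.8/(8.314×451) = 3.80 mol.
Isothermal: T stays 451 K; PV = const ⇒ V₂ = 5.45 L, P₂ = 2610 kPa.
ΔU = 0 (ideal gas, T constant).
W = nRT ln(V₂/V₁) = 3.80×8.314×451×ln(0.183) = -24200 J.
Q = ΔU + W = -24200 J.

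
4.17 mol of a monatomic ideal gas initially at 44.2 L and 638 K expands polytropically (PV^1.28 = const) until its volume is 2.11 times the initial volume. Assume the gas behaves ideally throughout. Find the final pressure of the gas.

P₁ = nRT₁/V₁ = 4.17×8.314×638/44.2 = 500 kPa.
Polytropic n=1.28: T₂ = T₁(V₁/V₂)^(n−1) = 638×(0.474)^0.28 = 518 K; P₂ = P₁(V₁/V₂)^n = 192 kPa.

192 kPa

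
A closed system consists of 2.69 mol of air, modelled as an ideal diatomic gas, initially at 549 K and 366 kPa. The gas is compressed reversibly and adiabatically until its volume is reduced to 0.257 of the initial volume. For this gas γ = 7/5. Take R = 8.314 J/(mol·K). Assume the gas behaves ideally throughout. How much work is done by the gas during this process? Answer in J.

V₁ = nRT₁/P₁ = 2.69×8.314×549/366 = 33.5 L.
Adiabatic: TV^(γ−1) = const ⇒ T₂ = 549×(3.89)^0.400 = 945 K; PV^γ = const ⇒ P₂ = 2450 kPa.
ΔU = nCvΔT = 2.69×20.8×(945−549) = 22200 J.
Q = 0 for an adiabatic process, so W = −ΔU = -22200 J.

-22200 J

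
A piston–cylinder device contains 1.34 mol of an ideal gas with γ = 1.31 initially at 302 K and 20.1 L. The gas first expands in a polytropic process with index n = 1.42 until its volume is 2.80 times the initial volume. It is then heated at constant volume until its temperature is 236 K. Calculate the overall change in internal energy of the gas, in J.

-2370 J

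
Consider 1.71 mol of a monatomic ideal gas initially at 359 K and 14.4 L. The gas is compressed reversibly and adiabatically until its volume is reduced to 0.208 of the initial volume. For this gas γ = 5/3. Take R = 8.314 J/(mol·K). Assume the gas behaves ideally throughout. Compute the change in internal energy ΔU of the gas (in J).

P₁ = nRT₁/V₁ = 1.71×8.314×359/14.4 = 354 kPa.
Adiabatic: TV^(γ−1) = const ⇒ T₂ = 359×(4.81)^0.667 = 1020 K; PV^γ = const ⇒ P₂ = 4850 kPa.
For an ideal gas ΔU = nCvΔT with Cv = (3/2)R = 12.5 J/(mol·K).
ΔU = 1.71×12.5×(1020−359) = 14200 J.

14200 J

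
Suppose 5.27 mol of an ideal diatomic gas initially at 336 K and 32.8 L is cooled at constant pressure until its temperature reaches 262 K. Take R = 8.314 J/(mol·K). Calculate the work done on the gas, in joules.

3240 J

P₁ = nRT₁/V₁ = 5.27×8.314×336/32.8 = 449 kPa.
Isobaric: P stays 449 kPa; V/T = const ⇒ T₂ = 262 K, V₂ = 25.6 L.
W = PΔV = 449×(25.6−32.8) kPa·L = -3240 J.
Work done on the gas = −W_by = 3240 J.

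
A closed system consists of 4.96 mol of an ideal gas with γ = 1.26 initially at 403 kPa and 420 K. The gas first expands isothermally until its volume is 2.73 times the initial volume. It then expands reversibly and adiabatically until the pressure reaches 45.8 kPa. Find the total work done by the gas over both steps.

31700 J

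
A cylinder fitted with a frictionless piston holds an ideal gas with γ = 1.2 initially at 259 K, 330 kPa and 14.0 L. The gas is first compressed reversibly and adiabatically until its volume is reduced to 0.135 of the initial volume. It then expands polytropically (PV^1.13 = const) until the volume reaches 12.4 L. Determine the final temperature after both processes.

303 K

n = P₁V₁/(RT₁) = 330×14.0/(8.314×259) = 2.15 mol.
Step 1 — Adiabatic: TV^(γ−1) = const ⇒ T₂ = 259×(7.41)^0.200 = 387 K; PV^γ = const ⇒ P₂ = 3650 kPa.
ΔU = nCvΔT = 2.15×41.6×(387−259) = 11400 J.
Q = 0 for an adiabatic process, so W = −ΔU = -11400 J.
State after step 1: P = 3650 kPa, V = 1.89 L, T = 387 K.
Step 2 — Polytropic n=1.13: T₂ = T₁(V₁/V₂)^(n−1) = 387×(0.152)^0.13 = 303 K; P₂ = P₁(V₁/V₂)^n = 435 kPa.
W = (P₁V₁−P₂V₂)/(n−1) = (3650×1.89−435×12.4)/0.13 = 11500 J.
ΔU = nCvΔT = 2.15×41.6×(303−387) = -7480 J.
Q = ΔU + W = 4030 J.
Net over both steps: W = 129 J, Q = 4030 J, ΔU = 3900 J.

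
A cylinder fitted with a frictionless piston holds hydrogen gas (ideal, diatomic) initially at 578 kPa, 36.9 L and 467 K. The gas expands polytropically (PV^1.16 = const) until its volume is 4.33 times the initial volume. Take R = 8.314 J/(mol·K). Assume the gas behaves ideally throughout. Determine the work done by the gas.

n = P₁V₁/(RT₁) = 578×36.9/(8.314×467) = 5.49 mol.
Polytropic n=1.16: T₂ = T₁(V₁/V₂)^(n−1) = 467×(0.231)^0.16 = 369 K; P₂ = P₁(V₁/V₂)^n = 106 kPa.
W = (P₁V₁−P₂V₂)/(n−1) = (578×36.9−106×160)/0.16 = 27900 J.

27900 J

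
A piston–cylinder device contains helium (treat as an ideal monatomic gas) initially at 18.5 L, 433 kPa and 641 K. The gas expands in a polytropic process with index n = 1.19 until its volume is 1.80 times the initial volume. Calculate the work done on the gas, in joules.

n = P₁V₁/(RT₁) = 433×18.5/(8.314×641) = 1.50 mol.
Polytropic n=1.19: T₂ = T₁(V₁/V₂)^(n−1) = 641×(0.556)^0.19 = 573 K; P₂ = P₁(V₁/V₂)^n = 215 kPa.
W = (P₁V₁−P₂V₂)/(n−1) = (433×18.5−215×33.3)/0.19 = 4460 J.
Work done on the gas = −W_by = -4460 J.

-4460 J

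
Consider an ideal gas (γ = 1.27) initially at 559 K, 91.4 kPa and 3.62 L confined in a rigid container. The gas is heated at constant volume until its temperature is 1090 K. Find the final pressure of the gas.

178 kPa

Isochoric: V stays 3.62 L; P/T = const ⇒ T₂ = 1090 K, P₂ = 178 kPa.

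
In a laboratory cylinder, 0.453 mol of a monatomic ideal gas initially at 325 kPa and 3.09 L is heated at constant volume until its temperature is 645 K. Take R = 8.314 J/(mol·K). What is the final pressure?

786 kPa

T₁ = P₁V₁/(nR) = 325×3.09/(0.453×8.314) = 267 K.
Isochoric: V stays 3.09 L; P/T = const ⇒ T₂ = 645 K, P₂ = 786 kPa.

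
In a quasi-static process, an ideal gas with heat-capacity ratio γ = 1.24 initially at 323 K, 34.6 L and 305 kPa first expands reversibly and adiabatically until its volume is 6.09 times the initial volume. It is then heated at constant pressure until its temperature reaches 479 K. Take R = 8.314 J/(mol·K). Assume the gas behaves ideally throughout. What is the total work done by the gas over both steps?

n = P₁V₁/(RT₁) = 305×34.6/(8.314×323) = 3.93 mol.
Step 1 — Adiabatic: TV^(γ−1) = const ⇒ T₂ = 323×(0.164)^0.240 = 209 K; PV^γ = const ⇒ P₂ = 32.5 kPa.
ΔU = nCvΔT = 3.93×34.6×(209−323) = -15500 J.
Q = 0 for an adiabatic process, so W = −ΔU = 15500 J.
State after step 1: P = 32.5 kPa, V = 211 L, T = 209 K.
Step 2 — Isobaric: P stays 32.5 kPa; V/T = const ⇒ T₂ = 479 K, V₂ = 482 L.
W = PΔV = 32.5×(482−211) kPa·L = 8810 J.
ΔU = nCvΔT = 3.93×34.6×(479−209) = 36700 J.
Q = ΔU + W = nCpΔT = 45500 J.
Net over both steps: W = 24300 J, Q = 45500 J, ΔU = 21200 J.

24300 J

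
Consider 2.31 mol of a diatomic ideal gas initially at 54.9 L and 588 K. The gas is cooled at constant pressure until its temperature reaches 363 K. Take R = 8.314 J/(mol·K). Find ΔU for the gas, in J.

-10800 J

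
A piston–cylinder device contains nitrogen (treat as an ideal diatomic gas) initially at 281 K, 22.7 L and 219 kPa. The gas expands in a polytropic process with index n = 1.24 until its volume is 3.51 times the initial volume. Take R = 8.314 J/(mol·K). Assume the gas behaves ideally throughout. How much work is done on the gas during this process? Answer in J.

n = P₁V₁/(RT₁) = 219×22.7/(8.314×281) = 2.13 mol.
Polytropic n=1.24: T₂ = T₁(V₁/V₂)^(n−1) = 281×(0.285)^0.24 = 208 K; P₂ = P₁(V₁/V₂)^n = 46.2 kPa.
W = (P₁V₁−P₂V₂)/(n−1) = (219×22.7−46.2×79.7)/0.24 = 5390 J.
Work done on the gas = −W_by = -5390 J.

-5390 J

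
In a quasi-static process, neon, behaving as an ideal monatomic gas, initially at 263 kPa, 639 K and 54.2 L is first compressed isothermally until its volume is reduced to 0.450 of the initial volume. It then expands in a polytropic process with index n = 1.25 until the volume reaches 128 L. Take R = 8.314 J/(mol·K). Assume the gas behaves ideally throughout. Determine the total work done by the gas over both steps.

n = P₁V₁/(RT₁) = 263×54.2/(8.314×639) = 2.68 mol.
Step 1 — Isothermal: T stays 639 K; PV = const ⇒ V₂ = 24.4 L, P₂ = 584 kPa.
ΔU = 0 (ideal gas, T constant).
W = nRT ln(V₂/V₁) = 2.68×8.314×639×ln(0.450) = -11400 J.
Q = ΔU + W = -11400 J.
State after step 1: P = 584 kPa, V = 24.4 L, T = 639 K.
Step 2 — Polytropic n=1.25: T₂ = T₁(V₁/V₂)^(n−1) = 639×(0.191)^0.25 = 422 K; P₂ = P₁(V₁/V₂)^n = 73.6 kPa.
W = (P₁V₁−P₂V₂)/(n−1) = (584×24.4−73.6×128)/0.25 = 19300 J.
ΔU = nCvΔT = 2.68×12.5×(422−639) = -7260 J.
Q = ΔU + W = 12100 J.
Net over both steps: W = 7960 J, Q = 709 J, ΔU = -7260 J.

7960 J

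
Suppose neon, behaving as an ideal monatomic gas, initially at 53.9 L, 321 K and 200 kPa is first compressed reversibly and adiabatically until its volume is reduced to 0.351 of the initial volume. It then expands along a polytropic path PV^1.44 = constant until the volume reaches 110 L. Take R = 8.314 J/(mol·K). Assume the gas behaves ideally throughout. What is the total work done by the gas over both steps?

10200 J

n = P₁V₁/(RT₁) = 200×53.9/(8.314×321) = 4.04 mol.
Step 1 — Adiabatic: TV^(γ−1) = const ⇒ T₂ = 321×(2.85)^0.667 = 645 K; PV^γ = const ⇒ P₂ = 1150 kPa.
ΔU = nCvΔT = 4.04×12.5×(645−321) = 16300 J.
Q = 0 for an adiabatic process, so W = −ΔU = -16300 J.
State after step 1: P = 1150 kPa, V = 18.9 L, T = 645 K.
Step 2 — Polytropic n=1.44: T₂ = T₁(V₁/V₂)^(n−1) = 645×(0.172)^0.44 = 297 K; P₂ = P₁(V₁/V₂)^n = 90.8 kPa.
W = (P₁V₁−P₂V₂)/(n−1) = (1150×18.9−90.8×110)/0.44 = 26500 J.
ΔU = nCvΔT = 4.04×12.5×(297−645) = -17500 J.
Q = ΔU + W = 9020 J.
Net over both steps: W = 10200 J, Q = 9020 J, ΔU = -1190 J.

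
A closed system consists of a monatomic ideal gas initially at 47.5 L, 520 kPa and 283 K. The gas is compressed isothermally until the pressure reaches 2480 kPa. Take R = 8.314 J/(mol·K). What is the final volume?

Isothermal: T stays 283 K; PV = const ⇒ V₂ = 9.96 L, P₂ = 2480 kPa.

9.96 L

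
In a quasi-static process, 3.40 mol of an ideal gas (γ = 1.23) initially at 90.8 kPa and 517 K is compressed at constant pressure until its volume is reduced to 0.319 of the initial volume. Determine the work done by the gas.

V₁ = nRT₁/P₁ = 3.40×8.314×517/90.8 = 161 L.
Isobaric: P stays 90.8 kPa; V/T = const ⇒ T₂ = 165 K, V₂ = 51.3 L.
W = PΔV = 90.8×(51.3−161) kPa·L = -9950 J.

-9950 J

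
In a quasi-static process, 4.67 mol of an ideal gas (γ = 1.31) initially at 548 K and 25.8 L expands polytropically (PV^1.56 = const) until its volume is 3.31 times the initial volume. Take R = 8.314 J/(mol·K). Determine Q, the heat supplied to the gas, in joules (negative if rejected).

P₁ = nRT₁/V₁ = 4.67×8.314×548/25.8 = 825 kPa.
Polytropic n=1.56: T₂ = T₁(V₁/V₂)^(n−1) = 548×(0.302)^0.56 = 280 K; P₂ = P₁(V₁/V₂)^n = 127 kPa.
W = (P₁V₁−P₂V₂)/(n−1) = (825×25.8−127×85.4)/0.56 = 18600 J.
ΔU = nCvΔT = 4.67×26.8×(280−548) = -33500 J.
Q = ΔU + W = -15000 J.

-15000 J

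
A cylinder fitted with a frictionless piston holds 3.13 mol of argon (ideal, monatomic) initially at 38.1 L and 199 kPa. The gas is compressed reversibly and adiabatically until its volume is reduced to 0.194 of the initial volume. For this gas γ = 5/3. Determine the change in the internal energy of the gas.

22600 J

T₁ = P₁V₁/(nR) = 199×38.1/(3.13×8.314) = 291 K.
Adiabatic: TV^(γ−1) = const ⇒ T₂ = 291×(5.15)^0.667 = 869 K; PV^γ = const ⇒ P₂ = 3060 kPa.
For an ideal gas ΔU = nCvΔT with Cv = (3/2)R = 12.5 J/(mol·K).
ΔU = 3.13×12.5×(869−291) = 22600 J.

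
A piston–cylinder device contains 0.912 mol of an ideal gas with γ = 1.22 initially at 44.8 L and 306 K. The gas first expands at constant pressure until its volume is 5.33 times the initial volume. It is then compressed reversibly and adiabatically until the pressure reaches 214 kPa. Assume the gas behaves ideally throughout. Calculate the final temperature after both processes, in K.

P₁ = nRT₁/V₁ = 0.912×8.314×306/44.8 = 51.8 kPa.
Step 1 — Isobaric: P stays 51.8 kPa; V/T = const ⇒ T₂ = 1630 K, V₂ = 239 L.
W = PΔV = 51.8×(239−44.8) kPa·L = 10000 J.
ΔU = nCvΔT = 0.912×37.8×(1630−306) = 45700 J.
Q = ΔU + W = nCpΔT = 55700 J.
State after step 1: P = 51.8 kPa, V = 239 L, T = 1630 K.
Step 2 — Adiabatic: T₂/T₁ = (P₂/P₁)^((γ−1)/γ) ⇒ T₂ = 1630×(4.13)^0.180 = 2110 K; V₂ = 74.6 L.
ΔU = nCvΔT = 0.912×37.8×(2110−1630) = 16400 J.
Q = 0 for an adiabatic process, so W = −ΔU = -16400 J.
Net over both steps: W = -6340 J, Q = 55700 J, ΔU = 62100 J.

2110 K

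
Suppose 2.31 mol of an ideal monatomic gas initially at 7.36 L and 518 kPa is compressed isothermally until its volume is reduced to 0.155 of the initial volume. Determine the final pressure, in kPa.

3340 kPa

T₁ = P₁V₁/(nR) = 518×7.36/(2.31×8.314) = 199 K.
Isothermal: T stays 199 K; PV = const ⇒ V₂ = 1.14 L, P₂ = 3340 kPa.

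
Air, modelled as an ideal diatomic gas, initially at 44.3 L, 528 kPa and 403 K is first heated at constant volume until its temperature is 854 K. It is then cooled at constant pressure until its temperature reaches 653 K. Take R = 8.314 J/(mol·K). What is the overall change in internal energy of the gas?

36300 J

n = P₁V₁/(RT₁) = 528×44.3/(8.314×403) = 6.98 mol.
Step 1 — Isochoric: V stays 44.3 L; P/T = const ⇒ T₂ = 854 K, P₂ = 1120 kPa.
W = 0 (no volume change).
ΔU = nCvΔT = 6.98×20.8×(854−403) = 65400 J.
Q = ΔU = 65400 J.
State after step 1: P = 1120 kPa, V = 44.3 L, T = 854 K.
Step 2 — Isobaric: P stays 1120 kPa; V/T = const ⇒ T₂ = 653 K, V₂ = 33.9 L.
W = PΔV = 1120×(33.9−44.3) kPa·L = -11700 J.
ΔU = nCvΔT = 6.98×20.8×(653−854) = -29200 J.
Q = ΔU + W = nCpΔT = -40800 J.
Net over both steps: W = -11700 J, Q = 24600 J, ΔU = 36300 J.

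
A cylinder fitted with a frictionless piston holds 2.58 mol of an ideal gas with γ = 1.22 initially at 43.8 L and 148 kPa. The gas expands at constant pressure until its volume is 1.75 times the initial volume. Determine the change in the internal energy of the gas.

22100 J

T₁ = P₁V₁/(nR) = 148×43.8/(2.58×8.314) = 302 K.
Isobaric: P stays 148 kPa; V/T = const ⇒ T₂ = 529 K, V₂ = 76.6 L.
For an ideal gas ΔU = nCvΔT with Cv = R/(γ−1) = 37.8 J/(mol·K).
ΔU = 2.58×37.8×(529−302) = 22100 J.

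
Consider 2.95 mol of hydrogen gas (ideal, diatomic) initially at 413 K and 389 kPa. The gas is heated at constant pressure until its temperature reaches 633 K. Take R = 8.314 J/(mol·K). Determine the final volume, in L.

39.9 L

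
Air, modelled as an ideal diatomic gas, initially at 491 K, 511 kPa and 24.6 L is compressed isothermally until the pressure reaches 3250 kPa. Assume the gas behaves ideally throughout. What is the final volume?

Isothermal: T stays 491 K; PV = const ⇒ V₂ = 3.87 L, P₂ = 3250 kPa.

3.87 L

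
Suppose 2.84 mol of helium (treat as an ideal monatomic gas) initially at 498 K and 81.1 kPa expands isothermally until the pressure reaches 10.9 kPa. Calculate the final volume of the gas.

V₁ = nRT₁/P₁ = 2.84×8.314×498/81.1 = 145 L.
Isothermal: T stays 498 K; PV = const ⇒ V₂ = 1080 L, P₂ = 10.9 kPa.

1080 L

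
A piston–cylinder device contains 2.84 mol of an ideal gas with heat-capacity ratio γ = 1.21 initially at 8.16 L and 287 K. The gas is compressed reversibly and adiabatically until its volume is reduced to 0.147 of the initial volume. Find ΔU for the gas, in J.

16000 J

P₁ = nRT₁/V₁ = 2.84×8.314×287/8.16 = 830 kPa.
Adiabatic: TV^(γ−1) = const ⇒ T₂ = 287×(6.80)^0.210 = 429 K; PV^γ = const ⇒ P₂ = 8450 kPa.
For an ideal gas ΔU = nCvΔT with Cv = R/(γ−1) = 39.6 J/(mol·K).
ΔU = 2.84×39.6×(429−287) = 16000 J.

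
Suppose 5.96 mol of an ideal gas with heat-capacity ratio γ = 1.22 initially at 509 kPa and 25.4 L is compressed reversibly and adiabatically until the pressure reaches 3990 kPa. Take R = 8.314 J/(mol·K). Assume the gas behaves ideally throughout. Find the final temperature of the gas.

T₁ = P₁V₁/(nR) = 509×25.4/(5.96×8.314) = 261 K.
Adiabatic: T₂/T₁ = (P₂/P₁)^((γ−1)/γ) ⇒ T₂ = 261×(7.84)^0.180 = 378 K; V₂ = 4.70 L.

378 K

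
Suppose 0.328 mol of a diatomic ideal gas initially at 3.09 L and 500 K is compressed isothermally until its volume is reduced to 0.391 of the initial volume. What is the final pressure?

1130 kPa

P₁ = nRT₁/V₁ = 0.328×8.314×500/3.09 = 441 kPa.
Isothermal: T stays 500 K; PV = const ⇒ V₂ = 1.21 L, P₂ = 1130 kPa.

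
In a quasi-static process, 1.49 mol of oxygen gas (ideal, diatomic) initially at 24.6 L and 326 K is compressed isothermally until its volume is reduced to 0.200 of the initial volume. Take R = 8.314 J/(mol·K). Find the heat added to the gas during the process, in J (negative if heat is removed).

P₁ = nRT₁/V₁ = 1.49×8.314×326/24.6 = 164 kPa.
Isothermal: T stays 326 K; PV = const ⇒ V₂ = 4.92 L, P₂ = 821 kPa.
ΔU = 0 (ideal gas, T constant).
W = nRT ln(V₂/V₁) = 1.49×8.314×326×ln(0.200) = -6500 J.
Q = ΔU + W = -6500 J.

-6500 J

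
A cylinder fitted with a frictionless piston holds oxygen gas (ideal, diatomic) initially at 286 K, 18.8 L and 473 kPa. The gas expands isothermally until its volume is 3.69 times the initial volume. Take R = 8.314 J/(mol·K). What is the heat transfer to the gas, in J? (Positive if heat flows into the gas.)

n = P₁V₁/(RT₁) = 473×18.8/(8.314×286) = 3.74 mol.
Isothermal: T stays 286 K; PV = const ⇒ V₂ = 69.4 L, P₂ = 128 kPa.
ΔU = 0 (ideal gas, T constant).
W = nRT ln(V₂/V₁) = 3.74×8.314×286×ln(3.69) = 11600 J.
Q = ΔU + W = 11600 J.

11600 J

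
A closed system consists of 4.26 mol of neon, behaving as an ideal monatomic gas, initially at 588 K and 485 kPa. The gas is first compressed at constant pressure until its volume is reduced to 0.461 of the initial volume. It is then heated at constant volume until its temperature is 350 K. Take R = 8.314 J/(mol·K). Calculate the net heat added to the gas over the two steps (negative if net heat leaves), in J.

V₁ = nRT₁/P₁ = 4.26×8.314×588/485 = 42.9 L.
Step 1 — Isobaric: P stays 485 kPa; V/T = const ⇒ T₂ = 271 K, V₂ = 19.8 L.
W = PΔV = 485×(19.8−42.9) kPa·L = -11200 J.
ΔU = nCvΔT = 4.26×12.5×(271−588) = -16800 J.
Q = ΔU + W = nCpΔT = -28100 J.
State after step 1: P = 485 kPa, V = 19.8 L, T = 271 K.
Step 2 — Isochoric: V stays 19.8 L; P/T = const ⇒ T₂ = 350 K, P₂ = 626 kPa.
W = 0 (no volume change).
ΔU = nCvΔT = 4.26×12.5×(350−271) = 4190 J.
Q = ΔU = 4190 J.
Net over both steps: W = -11200 J, Q = -23900 J, ΔU = -12600 J.

-23900 J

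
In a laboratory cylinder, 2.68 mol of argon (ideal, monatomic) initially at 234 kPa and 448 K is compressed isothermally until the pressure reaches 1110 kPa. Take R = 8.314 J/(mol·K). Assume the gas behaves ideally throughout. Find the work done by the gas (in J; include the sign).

-15500 J

V₁ = nRT₁/P₁ = 2.68×8.314×448/234 = 42.7 L.
Isothermal: T stays 448 K; PV = const ⇒ V₂ = 8.99 L, P₂ = 1110 kPa.
W = nRT ln(V₂/V₁) = 2.68×8.314×448×ln(0.211) = -15500 J.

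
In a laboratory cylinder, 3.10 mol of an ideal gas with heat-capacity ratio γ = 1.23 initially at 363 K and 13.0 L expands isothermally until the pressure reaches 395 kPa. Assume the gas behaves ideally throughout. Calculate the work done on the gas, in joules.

P₁ = nRT₁/V₁ = 3.10×8.314×363/13.0 = 720 kPa.
Isothermal: T stays 363 K; PV = const ⇒ V₂ = 23.7 L, P₂ = 395 kPa.
W = nRT ln(V₂/V₁) = 3.10×8.314×363×ln(1.82) = 5610 J.
Work done on the gas = −W_by = -5610 J.

-5610 J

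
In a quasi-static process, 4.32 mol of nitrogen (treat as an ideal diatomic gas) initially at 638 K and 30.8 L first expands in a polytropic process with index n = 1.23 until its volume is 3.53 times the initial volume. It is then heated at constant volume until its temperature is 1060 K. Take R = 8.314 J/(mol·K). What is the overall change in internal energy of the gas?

37900 J

P₁ = nRT₁/V₁ = 4.32×8.314×638/30.8 = 744 kPa.
Step 1 — Polytropic n=1.23: T₂ = T₁(V₁/V₂)^(n−1) = 638×(0.283)^0.23 = 477 K; P₂ = P₁(V₁/V₂)^n = 158 kPa.
W = (P₁V₁−P₂V₂)/(n−1) = (744×30.8−158×109)/0.23 = 25100 J.
ΔU = nCvΔT = 4.32×20.8×(477−638) = -14400 J.
Q = ΔU + W = 10700 J.
State after step 1: P = 158 kPa, V = 109 L, T = 477 K.
Step 2 — Isochoric: V stays 109 L; P/T = const ⇒ T₂ = 1060 K, P₂ = 350 kPa.
W = 0 (no volume change).
ΔU = nCvΔT = 4.32×20.8×(1060−477) = 52300 J.
Q = ΔU = 52300 J.
Net over both steps: W = 25100 J, Q = 63000 J, ΔU = 37900 J.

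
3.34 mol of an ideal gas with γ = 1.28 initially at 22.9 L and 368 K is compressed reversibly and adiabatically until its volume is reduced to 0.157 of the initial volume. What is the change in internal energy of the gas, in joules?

24800 J

P₁ = nRT₁/V₁ = 3.34×8.314×368/22.9 = 446 kPa.
Adiabatic: TV^(γ−1) = const ⇒ T₂ = 368×(6.37)^0.280 = 618 K; PV^γ = const ⇒ P₂ = 4770 kPa.
For an ideal gas ΔU = nCvΔT with Cv = R/(γ−1) = 29.7 J/(mol·K).
ΔU = 3.34×29.7×(618−368) = 24800 J.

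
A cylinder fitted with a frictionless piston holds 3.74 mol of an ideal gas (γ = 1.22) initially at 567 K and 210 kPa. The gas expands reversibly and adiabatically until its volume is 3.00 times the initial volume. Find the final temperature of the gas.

445 K

V₁ = nRT₁/P₁ = 3.74×8.314×567/210 = 84.0 L.
Adiabatic: TV^(γ−1) = const ⇒ T₂ = 567×(0.333)^0.220 = 445 K; PV^γ = const ⇒ P₂ = 55.0 kPa.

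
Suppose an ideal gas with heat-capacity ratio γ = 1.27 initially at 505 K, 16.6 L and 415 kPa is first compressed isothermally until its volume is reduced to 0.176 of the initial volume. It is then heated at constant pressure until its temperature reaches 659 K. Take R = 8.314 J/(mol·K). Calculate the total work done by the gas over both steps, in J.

n = P₁V₁/(RT₁) = 415×16.6/(8.314×505) = 1.64 mol.
Step 1 — Isothermal: T stays 505 K; PV = const ⇒ V₂ = 2.92 L, P₂ = 2360 kPa.
ΔU = 0 (ideal gas, T constant).
W = nRT ln(V₂/V₁) = 1.64×8.314×505×ln(0.176) = -12000 J.
Q = ΔU + W = -12000 J.
State after step 1: P = 2360 kPa, V = 2.92 L, T = 505 K.
Step 2 — Isobaric: P stays 2360 kPa; V/T = const ⇒ T₂ = 659 K, V₂ = 3.81 L.
W = PΔV = 2360×(3.81−2.92) kPa·L = 2100 J.
ΔU = nCvΔT = 1.64×30.8×(659−505) = 7780 J.
Q = ΔU + W = nCpΔT = 9880 J.
Net over both steps: W = -9870 J, Q = -2090 J, ΔU = 7780 J.

-9870 J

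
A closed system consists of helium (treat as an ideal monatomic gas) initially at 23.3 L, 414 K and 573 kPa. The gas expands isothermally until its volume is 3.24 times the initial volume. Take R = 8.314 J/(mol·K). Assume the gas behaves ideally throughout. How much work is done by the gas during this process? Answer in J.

n = P₁V₁/(RT₁) = 573×23.3/(8.314×414) = 3.88 mol.
Isothermal: T stays 414 K; PV = const ⇒ V₂ = 75.5 L, P₂ = 177 kPa.
W = nRT ln(V₂/V₁) = 3.88×8.314×414×ln(3.24) = 15700 J.

15700 J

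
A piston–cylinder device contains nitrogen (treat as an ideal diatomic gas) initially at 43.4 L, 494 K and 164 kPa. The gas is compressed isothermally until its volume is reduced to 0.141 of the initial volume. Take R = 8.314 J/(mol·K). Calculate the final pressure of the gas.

1160 kPa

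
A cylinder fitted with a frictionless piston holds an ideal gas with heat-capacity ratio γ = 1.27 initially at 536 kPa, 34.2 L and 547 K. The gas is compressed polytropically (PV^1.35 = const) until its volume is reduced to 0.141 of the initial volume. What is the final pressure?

7550 kPa

Polytropic n=1.35: T₂ = T₁(V₁/V₂)^(n−1) = 547×(7.09)^0.35 = 1090 K; P₂ = P₁(V₁/V₂)^n = 7550 kPa.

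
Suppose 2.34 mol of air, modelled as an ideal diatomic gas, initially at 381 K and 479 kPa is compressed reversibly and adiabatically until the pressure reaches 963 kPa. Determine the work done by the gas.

-4090 J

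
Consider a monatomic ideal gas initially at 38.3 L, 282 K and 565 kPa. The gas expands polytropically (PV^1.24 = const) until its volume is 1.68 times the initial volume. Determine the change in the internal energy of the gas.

-3800 J

n = P₁V₁/(RT₁) = 565×38.3/(8.314×282) = 9.23 mol.
Polytropic n=1.24: T₂ = T₁(V₁/V₂)^(n−1) = 282×(0.595)^0.24 = 249 K; P₂ = P₁(V₁/V₂)^n = 297 kPa.
For an ideal gas ΔU = nCvΔT with Cv = (3/2)R = 12.5 J/(mol·K).
ΔU = 9.23×12.5×(249−282) = -3800 J.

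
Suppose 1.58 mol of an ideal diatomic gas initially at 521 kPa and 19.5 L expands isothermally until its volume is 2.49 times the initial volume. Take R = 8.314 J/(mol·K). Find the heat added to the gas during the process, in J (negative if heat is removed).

9270 J

T₁ = P₁V₁/(nR) = 521×19.5/(1.58×8.314) = 773 K.
Isothermal: T stays 773 K; PV = const ⇒ V₂ = 48.6 L, P₂ = 209 kPa.
ΔU = 0 (ideal gas, T constant).
W = nRT ln(V₂/V₁) = 1.58×8.314×773×ln(2.49) = 9270 J.
Q = ΔU + W = 9270 J.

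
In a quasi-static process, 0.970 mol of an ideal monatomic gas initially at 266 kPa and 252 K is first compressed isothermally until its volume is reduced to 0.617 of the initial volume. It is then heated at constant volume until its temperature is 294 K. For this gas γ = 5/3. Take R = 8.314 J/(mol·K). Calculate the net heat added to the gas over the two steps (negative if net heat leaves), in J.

-473 J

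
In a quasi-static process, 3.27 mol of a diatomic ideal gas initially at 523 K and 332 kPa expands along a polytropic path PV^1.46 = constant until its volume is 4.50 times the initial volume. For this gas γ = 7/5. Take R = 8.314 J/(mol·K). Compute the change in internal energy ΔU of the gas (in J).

V₁ = nRT₁/P₁ = 3.27×8.314×523/332 = 42.8 L.
Polytropic n=1.46: T₂ = T₁(V₁/V₂)^(n−1) = 523×(0.222)^0.46 = 262 K; P₂ = P₁(V₁/V₂)^n = 36.9 kPa.
For an ideal gas ΔU = nCvΔT with Cv = (5/2)R = 20.8 J/(mol·K).
ΔU = 3.27×20.8×(262−523) = -17800 J.

-17800 J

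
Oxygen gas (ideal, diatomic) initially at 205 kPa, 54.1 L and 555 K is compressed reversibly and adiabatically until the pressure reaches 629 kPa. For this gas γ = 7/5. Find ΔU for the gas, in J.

n = P₁V₁/(RT₁) = 205×54.1/(8.314×555) = 2.40 mol.
Adiabatic: T₂/T₁ = (P₂/P₁)^((γ−1)/γ) ⇒ T₂ = 555×(3.07)^0.286 = 765 K; V₂ = 24.3 L.
For an ideal gas ΔU = nCvΔT with Cv = (5/2)R = 20.8 J/(mol·K).
ΔU = 2.40×20.8×(765−555) = 10500 J.

10500 J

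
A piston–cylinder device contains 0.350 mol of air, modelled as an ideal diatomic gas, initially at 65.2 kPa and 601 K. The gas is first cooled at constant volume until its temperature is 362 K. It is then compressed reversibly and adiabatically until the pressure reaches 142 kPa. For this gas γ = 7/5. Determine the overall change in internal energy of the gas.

-570 J

V₁ = nRT₁/P₁ = 0.350×8.314×601/65.2 = 26.8 L.
Step 1 — Isochoric: V stays 26.8 L; P/T = const ⇒ T₂ = 362 K, P₂ = 39.3 kPa.
W = 0 (no volume change).
ΔU = nCvΔT = 0.350×20.8×(362−601) = -1740 J.
Q = ΔU = -1740 J.
State after step 1: P = 39.3 kPa, V = 26.8 L, T = 362 K.
Step 2 — Adiabatic: T₂/T₁ = (P₂/P₁)^((γ−1)/γ) ⇒ T₂ = 362×(3.62)^0.286 = 523 K; V₂ = 10.7 L.
ΔU = nCvΔT = 0.350×20.8×(523−362) = 1170 J.
Q = 0 for an adiabatic process, so W = −ΔU = -1170 J.
Net over both steps: W = -1170 J, Q = -1740 J, ΔU = -570 J.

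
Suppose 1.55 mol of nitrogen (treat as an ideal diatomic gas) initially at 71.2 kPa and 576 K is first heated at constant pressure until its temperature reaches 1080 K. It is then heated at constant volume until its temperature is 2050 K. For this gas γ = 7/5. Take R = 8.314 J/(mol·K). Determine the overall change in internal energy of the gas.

V₁ = nRT₁/P₁ = 1.55×8.314×576/71.2 = 104 L.
Step 1 — Isobaric: P stays 71.2 kPa; V/T = const ⇒ T₂ = 1080 K, V₂ = 195 L.
W = PΔV = 71.2×(195−104) kPa·L = 6490 J.
ΔU = nCvΔT = 1.55×20.8×(1080−576) = 16200 J.
Q = ΔU + W = nCpΔT = 22700 J.
State after step 1: P = 71.2 kPa, V = 195 L, T = 1080 K.
Step 2 — Isochoric: V stays 195 L; P/T = const ⇒ T₂ = 2050 K, P₂ = 135 kPa.
W = 0 (no volume change).
ΔU = nCvΔT = 1.55×20.8×(2050−1080) = 31300 J.
Q = ΔU = 31300 J.
Net over both steps: W = 6490 J, Q = 54000 J, ΔU = 47500 J.

47500 J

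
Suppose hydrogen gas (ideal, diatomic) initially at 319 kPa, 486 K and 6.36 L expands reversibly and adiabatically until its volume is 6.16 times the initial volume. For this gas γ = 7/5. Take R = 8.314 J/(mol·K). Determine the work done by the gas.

n = P₁V₁/(RT₁) = 319×6.36/(8.314×486) = 0.502 mol.
Adiabatic: TV^(γ−1) = const ⇒ T₂ = 486×(0.162)^0.400 = 235 K; PV^γ = const ⇒ P₂ = 25.0 kPa.
ΔU = nCvΔT = 0.502×20.8×(235−486) = -2620 J.
Q = 0 for an adiabatic process, so W = −ΔU = 2620 J.

2620 J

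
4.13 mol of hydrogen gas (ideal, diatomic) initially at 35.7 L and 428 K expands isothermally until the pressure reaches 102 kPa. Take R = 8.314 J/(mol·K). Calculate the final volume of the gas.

144 L

P₁ = nRT₁/V₁ = 4.13×8.314×428/35.7 = 412 kPa.
Isothermal: T stays 428 K; PV = const ⇒ V₂ = 144 L, P₂ = 102 kPa.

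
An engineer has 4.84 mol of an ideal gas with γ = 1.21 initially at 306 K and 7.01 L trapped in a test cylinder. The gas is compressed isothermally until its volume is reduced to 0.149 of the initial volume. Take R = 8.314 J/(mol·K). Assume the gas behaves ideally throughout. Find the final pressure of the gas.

P₁ = nRT₁/V₁ = 4.84×8.314×306/7.01 = 1760 kPa.
Isothermal: T stays 306 K; PV = const ⇒ V₂ = 1.04 L, P₂ = 11800 kPa.

11800 kPa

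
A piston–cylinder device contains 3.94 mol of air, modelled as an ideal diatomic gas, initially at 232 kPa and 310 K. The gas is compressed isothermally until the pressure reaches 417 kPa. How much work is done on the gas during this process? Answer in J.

V₁ = nRT₁/P₁ = 3.94×8.314×310/232 = 43.8 L.
Isothermal: T stays 310 K; PV = const ⇒ V₂ = 24.4 L, P₂ = 417 kPa.
W = nRT ln(V₂/V₁) = 3.94×8.314×310×ln(0.556) = -5950 J.
Work done on the gas = −W_by = 5950 J.

5950 J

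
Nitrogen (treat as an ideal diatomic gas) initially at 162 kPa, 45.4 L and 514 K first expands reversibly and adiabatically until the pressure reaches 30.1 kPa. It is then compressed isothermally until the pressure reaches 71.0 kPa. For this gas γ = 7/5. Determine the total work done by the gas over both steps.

3120 J

n = P₁V₁/(RT₁) = 162×45.4/(8.314×514) = 1.72 mol.
Step 1 — Adiabatic: T₂/T₁ = (P₂/P₁)^((γ−1)/γ) ⇒ T₂ = 514×(0.186)^0.286 = 318 K; V₂ = 151 L.
ΔU = nCvΔT = 1.72×20.8×(318−514) = -7020 J.
Q = 0 for an adiabatic process, so W = −ΔU = 7020 J.
State after step 1: P = 30.1 kPa, V = 151 L, T = 318 K.
Step 2 — Isothermal: T stays 318 K; PV = const ⇒ V₂ = 64.0 L, P₂ = 71.0 kPa.
ΔU = 0 (ideal gas, T constant).
W = nRT ln(V₂/V₁) = 1.72×8.314×318×ln(0.424) = -3900 J.
Q = ΔU + W = -3900 J.
Net over both steps: W = 3120 J, Q = -3900 J, ΔU = -7020 J.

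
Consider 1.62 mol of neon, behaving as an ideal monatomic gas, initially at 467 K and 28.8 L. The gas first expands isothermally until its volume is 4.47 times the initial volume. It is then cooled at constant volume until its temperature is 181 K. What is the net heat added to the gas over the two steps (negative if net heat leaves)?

3640 J

P₁ = nRT₁/V₁ = 1.62×8.314×467/28.8 = 218 kPa.
Step 1 — Isothermal: T stays 467 K; PV = const ⇒ V₂ = 129 L, P₂ = 48.9 kPa.
ΔU = 0 (ideal gas, T constant).
W = nRT ln(V₂/V₁) = 1.62×8.314×467×ln(4.47) = 9420 J.
Q = ΔU + W = 9420 J.
State after step 1: P = 48.9 kPa, V = 129 L, T = 467 K.
Step 2 — Isochoric: V stays 129 L; P/T = const ⇒ T₂ = 181 K, P₂ = 18.9 kPa.
W = 0 (no volume change).
ΔU = nCvΔT = 1.62×12.5×(181−467) = -5780 J.
Q = ΔU = -5780 J.
Net over both steps: W = 9420 J, Q = 3640 J, ΔU = -5780 J.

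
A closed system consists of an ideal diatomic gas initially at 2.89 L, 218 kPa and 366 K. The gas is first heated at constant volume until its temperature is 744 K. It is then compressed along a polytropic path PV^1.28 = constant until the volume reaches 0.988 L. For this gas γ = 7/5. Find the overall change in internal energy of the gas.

2750 J

n = P₁V₁/(RT₁) = 218×2.89/(8.314×366) = 0.207 mol.
Step 1 — Isochoric: V stays 2.89 L; P/T = const ⇒ T₂ = 744 K, P₂ = 443 kPa.
W = 0 (no volume change).
ΔU = nCvΔT = 0.207×20.8×(744−366) = 1630 J.
Q = ΔU = 1630 J.
State after step 1: P = 443 kPa, V = 2.89 L, T = 744 K.
Step 2 — Polytropic n=1.28: T₂ = T₁(V₁/V₂)^(n−1) = 744×(2.93)^0.28 = 1000 K; P₂ = P₁(V₁/V₂)^n = 1750 kPa.
W = (P₁V₁−P₂V₂)/(n−1) = (443×2.89−1750×0.988)/0.28 = -1600 J.
ΔU = nCvΔT = 0.207×20.8×(1000−744) = 1120 J.
Q = ΔU + W = -481 J.
Net over both steps: W = -1600 J, Q = 1150 J, ΔU = 2750 J.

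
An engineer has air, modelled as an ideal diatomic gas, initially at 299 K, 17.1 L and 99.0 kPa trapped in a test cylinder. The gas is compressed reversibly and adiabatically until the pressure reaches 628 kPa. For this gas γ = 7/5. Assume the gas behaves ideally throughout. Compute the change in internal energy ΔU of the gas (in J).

2940 J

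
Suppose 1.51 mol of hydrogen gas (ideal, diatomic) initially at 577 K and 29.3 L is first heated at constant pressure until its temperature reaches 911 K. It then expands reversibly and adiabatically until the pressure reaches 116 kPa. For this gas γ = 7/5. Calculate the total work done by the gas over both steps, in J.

P₁ = nRT₁/V₁ = 1.51×8.314×577/29.3 = 247 kPa.
Step 1 — Isobaric: P stays 247 kPa; V/T = const ⇒ T₂ = 911 K, V₂ = 46.3 L.
W = PΔV = 247×(46.3−29.3) kPa·L = 4190 J.
ΔU = nCvΔT = 1.51×20.8×(911−577) = 10500 J.
Q = ΔU + W = nCpΔT = 14700 J.
State after step 1: P = 247 kPa, V = 46.3 L, T = 911 K.
Step 2 — Adiabatic: T₂/T₁ = (P₂/P₁)^((γ−1)/γ) ⇒ T₂ = 911×(0.469)^0.286 = 734 K; V₂ = 79.4 L.
ΔU = nCvΔT = 1.51×20.8×(734−911) = -5560 J.
Q = 0 for an adiabatic process, so W = −ΔU = 5560 J.
Net over both steps: W = 9750 J, Q = 14700 J, ΔU = 4920 J.

9750 J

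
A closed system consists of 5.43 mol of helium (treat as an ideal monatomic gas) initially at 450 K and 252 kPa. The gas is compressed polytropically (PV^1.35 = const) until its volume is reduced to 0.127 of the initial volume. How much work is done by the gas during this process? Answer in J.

V₁ = nRT₁/P₁ = 5.43×8.314×450/252 = 80.6 L.
Polytropic n=1.35: T₂ = T₁(V₁/V₂)^(n−1) = 450×(7.87)^0.35 = 927 K; P₂ = P₁(V₁/V₂)^n = 4090 kPa.
W = (P₁V₁−P₂V₂)/(n−1) = (252×80.6−4090×10.2)/0.35 = -61500 J.

-61500 J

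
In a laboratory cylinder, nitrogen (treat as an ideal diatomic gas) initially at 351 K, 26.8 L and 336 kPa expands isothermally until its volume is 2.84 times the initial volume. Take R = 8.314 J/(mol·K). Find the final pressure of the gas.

118 kPa

Isothermal: T stays 351 K; PV = const ⇒ V₂ = 76.1 L, P₂ = 118 kPa.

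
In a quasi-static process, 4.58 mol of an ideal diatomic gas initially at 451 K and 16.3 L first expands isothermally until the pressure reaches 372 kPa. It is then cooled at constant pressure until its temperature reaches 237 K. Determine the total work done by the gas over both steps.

9730 J

P₁ = nRT₁/V₁ = 4.58×8.314×451/16.3 = 1050 kPa.
Step 1 — Isothermal: T stays 451 K; PV = const ⇒ V₂ = 46.2 L, P₂ = 372 kPa.
ΔU = 0 (ideal gas, T constant).
W = nRT ln(V₂/V₁) = 4.58×8.314×451×ln(2.83) = 17900 J.
Q = ΔU + W = 17900 J.
State after step 1: P = 372 kPa, V = 46.2 L, T = 451 K.
Step 2 — Isobaric: P stays 372 kPa; V/T = const ⇒ T₂ = 237 K, V₂ = 24.3 L.
W = PΔV = 372×(24.3−46.2) kPa·L = -8150 J.
ΔU = nCvΔT = 4.58×20.8×(237−451) = -20400 J.
Q = ΔU + W = nCpΔT = -28500 J.
Net over both steps: W = 9730 J, Q = -10600 J, ΔU = -20400 J.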